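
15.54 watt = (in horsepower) 0.02084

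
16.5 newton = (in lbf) 3.709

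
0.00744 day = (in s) 642.8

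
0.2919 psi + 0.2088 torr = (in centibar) 2.04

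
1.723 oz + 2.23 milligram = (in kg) 0.04885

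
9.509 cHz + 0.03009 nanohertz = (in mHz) 95.09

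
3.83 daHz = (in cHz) 3830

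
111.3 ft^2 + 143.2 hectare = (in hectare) 143.2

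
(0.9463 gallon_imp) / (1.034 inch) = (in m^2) 0.1638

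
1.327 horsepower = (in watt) 989.5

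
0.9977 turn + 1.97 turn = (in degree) 1068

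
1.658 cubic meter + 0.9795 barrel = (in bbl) 11.41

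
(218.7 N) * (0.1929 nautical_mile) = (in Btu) 74.05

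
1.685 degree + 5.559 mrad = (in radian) 0.03497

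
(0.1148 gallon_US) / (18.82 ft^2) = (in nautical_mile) 1.342e-07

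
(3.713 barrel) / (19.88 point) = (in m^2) 84.17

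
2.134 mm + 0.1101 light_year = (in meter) 1.042e+15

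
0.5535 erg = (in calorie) 1.323e-08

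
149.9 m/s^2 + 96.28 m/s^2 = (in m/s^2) 246.2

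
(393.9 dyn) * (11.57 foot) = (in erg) 1.389e+05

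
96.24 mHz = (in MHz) 9.624e-08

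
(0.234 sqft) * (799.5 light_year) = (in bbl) 1.034e+18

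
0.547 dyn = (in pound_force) 1.23e-06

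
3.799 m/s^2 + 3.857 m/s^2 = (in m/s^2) 7.656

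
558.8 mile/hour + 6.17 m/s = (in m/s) 256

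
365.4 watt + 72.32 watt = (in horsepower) 0.587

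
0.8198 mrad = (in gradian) 0.05219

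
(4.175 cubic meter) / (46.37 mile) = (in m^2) 5.595e-05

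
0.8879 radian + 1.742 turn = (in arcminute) 4.068e+04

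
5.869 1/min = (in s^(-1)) 0.09782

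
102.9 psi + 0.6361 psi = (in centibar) 713.9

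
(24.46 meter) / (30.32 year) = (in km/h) 9.209e-08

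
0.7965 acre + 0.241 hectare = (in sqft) 6.064e+04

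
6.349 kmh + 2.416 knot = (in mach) 0.00883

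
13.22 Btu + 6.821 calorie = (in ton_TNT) 3.34e-06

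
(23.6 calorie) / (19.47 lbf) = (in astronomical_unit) 7.621e-12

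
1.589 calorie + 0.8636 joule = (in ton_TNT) 1.795e-09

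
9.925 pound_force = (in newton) 44.15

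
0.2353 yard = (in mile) 0.0001337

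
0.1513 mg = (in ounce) 5.337e-06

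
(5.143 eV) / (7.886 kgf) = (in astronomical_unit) 7.122e-32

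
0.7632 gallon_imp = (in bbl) 0.02182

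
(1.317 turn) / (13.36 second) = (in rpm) 5.915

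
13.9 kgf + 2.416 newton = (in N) 138.7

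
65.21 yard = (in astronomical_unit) 3.986e-10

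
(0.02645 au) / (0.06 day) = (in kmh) 2.748e+06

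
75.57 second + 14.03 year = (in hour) 1.229e+05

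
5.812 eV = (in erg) 9.312e-12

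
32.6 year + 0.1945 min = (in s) 1.028e+09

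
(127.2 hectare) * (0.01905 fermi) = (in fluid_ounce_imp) 8.528e-07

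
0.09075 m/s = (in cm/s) 9.075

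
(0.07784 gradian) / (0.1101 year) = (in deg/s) 2.018e-08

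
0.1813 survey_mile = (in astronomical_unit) 1.95e-09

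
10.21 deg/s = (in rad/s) 0.1782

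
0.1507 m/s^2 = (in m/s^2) 0.1507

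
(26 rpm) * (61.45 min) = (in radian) 1.004e+04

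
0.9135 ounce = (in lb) 0.05709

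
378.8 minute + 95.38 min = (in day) 0.3293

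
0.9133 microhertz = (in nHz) 913.3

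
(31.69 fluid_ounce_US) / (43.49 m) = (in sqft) 0.000232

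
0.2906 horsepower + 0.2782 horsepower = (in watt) 424.2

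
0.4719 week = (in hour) 79.28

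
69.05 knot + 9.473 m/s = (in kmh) 162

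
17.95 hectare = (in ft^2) 1.932e+06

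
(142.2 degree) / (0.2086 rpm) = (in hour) 0.03156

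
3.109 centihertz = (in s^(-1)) 0.03109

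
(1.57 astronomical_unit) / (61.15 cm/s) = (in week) 6.351e+05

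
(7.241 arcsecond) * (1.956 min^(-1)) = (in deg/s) 6.557e-05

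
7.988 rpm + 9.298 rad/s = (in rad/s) 10.13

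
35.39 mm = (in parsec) 1.147e-18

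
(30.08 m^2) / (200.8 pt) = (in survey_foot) 1393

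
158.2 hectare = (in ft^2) 1.703e+07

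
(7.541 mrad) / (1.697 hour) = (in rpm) 1.179e-05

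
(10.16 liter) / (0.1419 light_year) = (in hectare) 7.568e-22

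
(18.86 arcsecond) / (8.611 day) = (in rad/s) 1.229e-10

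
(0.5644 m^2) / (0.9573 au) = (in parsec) 1.277e-28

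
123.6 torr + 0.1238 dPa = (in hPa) 164.8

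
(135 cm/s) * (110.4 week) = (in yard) 9.858e+07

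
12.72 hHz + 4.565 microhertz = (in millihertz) 1.272e+06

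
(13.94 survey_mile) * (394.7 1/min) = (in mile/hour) 3.301e+05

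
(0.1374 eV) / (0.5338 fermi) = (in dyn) 4.124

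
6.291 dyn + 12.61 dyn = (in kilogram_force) 1.927e-05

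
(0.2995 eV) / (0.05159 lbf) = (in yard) 2.287e-19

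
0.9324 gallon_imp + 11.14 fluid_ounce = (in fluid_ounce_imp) 160.8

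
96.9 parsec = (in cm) 2.99e+20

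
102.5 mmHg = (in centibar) 13.67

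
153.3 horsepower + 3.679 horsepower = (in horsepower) 157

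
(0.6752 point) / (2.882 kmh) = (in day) 3.444e-09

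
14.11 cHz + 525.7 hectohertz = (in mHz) 5.257e+07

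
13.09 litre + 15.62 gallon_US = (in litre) 72.22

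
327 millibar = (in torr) 245.3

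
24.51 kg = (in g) 2.451e+04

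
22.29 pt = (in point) 22.29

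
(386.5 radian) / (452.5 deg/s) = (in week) 8.092e-05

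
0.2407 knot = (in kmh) 0.4458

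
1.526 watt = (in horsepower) 0.002046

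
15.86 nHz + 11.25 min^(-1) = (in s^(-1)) 0.1875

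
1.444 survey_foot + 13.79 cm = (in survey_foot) 1.896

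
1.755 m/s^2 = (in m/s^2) 1.755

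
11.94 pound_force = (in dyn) 5.311e+06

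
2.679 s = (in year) 8.495e-08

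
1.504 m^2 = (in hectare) 0.0001504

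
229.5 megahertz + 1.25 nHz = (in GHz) 0.2295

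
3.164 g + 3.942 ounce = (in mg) 1.149e+05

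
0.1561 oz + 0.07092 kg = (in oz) 2.658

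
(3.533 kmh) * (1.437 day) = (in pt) 3.454e+08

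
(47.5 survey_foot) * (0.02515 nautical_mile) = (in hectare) 0.06744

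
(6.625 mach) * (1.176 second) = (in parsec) 8.597e-14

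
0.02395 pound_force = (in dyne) 1.065e+04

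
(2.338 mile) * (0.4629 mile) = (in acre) 692.6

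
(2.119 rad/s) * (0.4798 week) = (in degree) 3.523e+07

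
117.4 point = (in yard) 0.04529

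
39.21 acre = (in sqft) 1.708e+06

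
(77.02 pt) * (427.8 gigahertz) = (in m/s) 1.162e+10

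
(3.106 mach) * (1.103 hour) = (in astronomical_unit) 2.807e-05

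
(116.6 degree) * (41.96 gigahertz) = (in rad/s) 8.539e+10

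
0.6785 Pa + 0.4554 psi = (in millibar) 31.41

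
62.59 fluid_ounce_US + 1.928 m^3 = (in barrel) 12.14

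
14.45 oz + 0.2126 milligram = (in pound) 0.9031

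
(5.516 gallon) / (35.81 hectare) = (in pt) 0.0001653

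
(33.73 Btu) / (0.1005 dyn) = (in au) 0.2367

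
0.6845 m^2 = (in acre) 0.0001691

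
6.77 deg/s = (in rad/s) 0.1182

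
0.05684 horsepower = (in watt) 42.39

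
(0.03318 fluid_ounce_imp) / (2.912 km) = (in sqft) 3.485e-09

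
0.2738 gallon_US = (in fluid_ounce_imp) 36.48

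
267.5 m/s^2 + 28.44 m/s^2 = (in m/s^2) 295.9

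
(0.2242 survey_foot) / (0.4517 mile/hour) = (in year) 1.073e-08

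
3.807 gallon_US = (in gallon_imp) 3.17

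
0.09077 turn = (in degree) 32.68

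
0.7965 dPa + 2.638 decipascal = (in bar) 3.434e-06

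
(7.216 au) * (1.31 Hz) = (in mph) 3.163e+12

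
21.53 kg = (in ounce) 759.4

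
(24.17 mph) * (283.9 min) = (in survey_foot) 6.038e+05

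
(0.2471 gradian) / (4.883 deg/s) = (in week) 7.53e-08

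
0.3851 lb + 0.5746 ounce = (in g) 191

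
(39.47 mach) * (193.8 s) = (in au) 1.741e-05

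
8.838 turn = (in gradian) 3535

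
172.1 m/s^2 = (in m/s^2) 172.1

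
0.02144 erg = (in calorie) 5.124e-10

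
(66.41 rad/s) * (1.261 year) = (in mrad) 2.641e+12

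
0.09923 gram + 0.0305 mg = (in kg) 9.926e-05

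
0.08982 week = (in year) 0.001723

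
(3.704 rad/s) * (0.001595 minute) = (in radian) 0.3545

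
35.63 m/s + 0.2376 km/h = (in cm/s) 3570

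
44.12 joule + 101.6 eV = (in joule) 44.12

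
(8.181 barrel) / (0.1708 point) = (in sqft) 2.324e+05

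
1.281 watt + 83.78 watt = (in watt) 85.06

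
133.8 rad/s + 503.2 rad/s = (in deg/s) 3.65e+04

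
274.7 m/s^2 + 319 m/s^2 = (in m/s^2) 593.7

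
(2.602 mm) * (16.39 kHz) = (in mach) 0.1252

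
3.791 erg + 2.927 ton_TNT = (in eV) 7.644e+28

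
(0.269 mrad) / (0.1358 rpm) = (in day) 2.189e-07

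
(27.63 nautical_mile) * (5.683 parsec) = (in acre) 2.217e+18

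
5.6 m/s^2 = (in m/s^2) 5.6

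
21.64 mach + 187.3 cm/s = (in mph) 1.649e+04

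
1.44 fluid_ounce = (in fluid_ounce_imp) 1.499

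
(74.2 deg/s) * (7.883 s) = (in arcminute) 3.51e+04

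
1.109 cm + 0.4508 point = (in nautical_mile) 6.074e-06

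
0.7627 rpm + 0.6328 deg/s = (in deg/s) 5.209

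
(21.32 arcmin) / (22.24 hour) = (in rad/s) 7.746e-08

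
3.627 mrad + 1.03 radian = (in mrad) 1034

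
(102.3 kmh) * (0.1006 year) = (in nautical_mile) 4.868e+04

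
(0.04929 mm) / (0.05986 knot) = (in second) 0.001601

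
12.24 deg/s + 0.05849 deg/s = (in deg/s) 12.3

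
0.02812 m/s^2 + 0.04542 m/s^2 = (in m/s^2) 0.07354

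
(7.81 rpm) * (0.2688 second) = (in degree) 12.6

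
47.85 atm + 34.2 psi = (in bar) 50.84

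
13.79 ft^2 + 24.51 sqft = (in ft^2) 38.3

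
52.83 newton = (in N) 52.83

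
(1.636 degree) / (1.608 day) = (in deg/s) 1.178e-05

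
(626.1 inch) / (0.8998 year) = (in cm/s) 5.604e-05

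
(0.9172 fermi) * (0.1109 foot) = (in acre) 7.661e-21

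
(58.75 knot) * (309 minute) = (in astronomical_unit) 3.746e-06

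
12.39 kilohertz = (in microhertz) 1.239e+10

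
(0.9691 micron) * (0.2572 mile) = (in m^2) 0.0004011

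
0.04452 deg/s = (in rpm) 0.00742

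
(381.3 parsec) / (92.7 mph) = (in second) 2.839e+17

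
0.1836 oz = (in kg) 0.005205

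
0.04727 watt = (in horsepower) 6.339e-05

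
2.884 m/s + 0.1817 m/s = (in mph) 6.858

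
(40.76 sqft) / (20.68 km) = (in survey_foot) 0.0006008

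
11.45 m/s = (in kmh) 41.22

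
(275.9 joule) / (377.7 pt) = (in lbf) 465.5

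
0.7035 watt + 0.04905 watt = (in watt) 0.7526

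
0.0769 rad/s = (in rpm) 0.7343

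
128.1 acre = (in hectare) 51.84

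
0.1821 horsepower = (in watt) 135.8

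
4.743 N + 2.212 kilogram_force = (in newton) 26.44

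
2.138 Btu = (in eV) 1.408e+22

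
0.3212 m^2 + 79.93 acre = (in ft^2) 3.482e+06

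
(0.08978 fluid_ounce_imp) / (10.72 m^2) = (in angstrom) 2380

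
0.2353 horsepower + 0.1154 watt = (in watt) 175.6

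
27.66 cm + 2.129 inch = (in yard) 0.3616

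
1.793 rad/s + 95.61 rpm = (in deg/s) 676.4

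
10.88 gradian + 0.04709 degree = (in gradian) 10.93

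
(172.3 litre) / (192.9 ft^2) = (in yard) 0.01051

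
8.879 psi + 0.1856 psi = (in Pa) 6.25e+04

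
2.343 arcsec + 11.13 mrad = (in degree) 0.6384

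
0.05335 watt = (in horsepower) 7.154e-05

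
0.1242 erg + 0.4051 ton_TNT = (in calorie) 4.051e+08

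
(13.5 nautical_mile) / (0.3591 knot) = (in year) 0.004292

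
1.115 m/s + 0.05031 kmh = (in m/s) 1.129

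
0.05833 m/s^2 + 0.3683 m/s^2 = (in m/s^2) 0.4266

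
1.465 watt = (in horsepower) 0.001965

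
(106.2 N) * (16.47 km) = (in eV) 1.092e+25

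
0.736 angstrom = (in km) 7.36e-14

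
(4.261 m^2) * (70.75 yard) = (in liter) 2.757e+05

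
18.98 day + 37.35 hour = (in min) 2.957e+04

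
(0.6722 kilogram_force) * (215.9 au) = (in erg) 2.129e+21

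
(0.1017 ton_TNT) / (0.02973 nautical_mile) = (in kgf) 7.881e+05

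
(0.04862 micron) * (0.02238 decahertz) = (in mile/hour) 2.434e-08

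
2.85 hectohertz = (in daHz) 28.5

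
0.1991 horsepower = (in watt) 148.5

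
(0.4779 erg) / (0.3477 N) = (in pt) 0.0003896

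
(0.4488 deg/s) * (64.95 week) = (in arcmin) 1.058e+09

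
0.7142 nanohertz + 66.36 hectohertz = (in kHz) 6.636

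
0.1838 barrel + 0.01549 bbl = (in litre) 31.68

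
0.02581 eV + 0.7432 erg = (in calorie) 1.776e-08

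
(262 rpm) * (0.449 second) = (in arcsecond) 2.541e+06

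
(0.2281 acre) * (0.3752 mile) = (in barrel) 3.506e+06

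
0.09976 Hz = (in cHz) 9.976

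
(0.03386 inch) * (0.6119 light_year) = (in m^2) 4.979e+12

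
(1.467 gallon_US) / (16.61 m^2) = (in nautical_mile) 1.805e-07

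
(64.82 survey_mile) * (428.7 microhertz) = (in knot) 86.93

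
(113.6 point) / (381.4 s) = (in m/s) 0.0001051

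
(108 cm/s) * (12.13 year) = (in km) 4.131e+05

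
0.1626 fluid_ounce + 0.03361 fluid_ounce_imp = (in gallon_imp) 0.001268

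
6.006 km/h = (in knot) 3.243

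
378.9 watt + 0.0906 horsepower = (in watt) 446.5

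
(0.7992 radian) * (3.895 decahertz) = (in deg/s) 1784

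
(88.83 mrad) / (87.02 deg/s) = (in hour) 1.625e-05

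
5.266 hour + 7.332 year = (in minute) 3.854e+06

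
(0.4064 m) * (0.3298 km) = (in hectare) 0.0134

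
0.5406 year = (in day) 197.3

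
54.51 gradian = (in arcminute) 2944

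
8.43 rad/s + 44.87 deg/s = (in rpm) 87.98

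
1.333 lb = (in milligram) 6.046e+05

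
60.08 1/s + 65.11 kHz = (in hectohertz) 651.7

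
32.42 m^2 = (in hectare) 0.003242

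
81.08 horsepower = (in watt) 6.046e+04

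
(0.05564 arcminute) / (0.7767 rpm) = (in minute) 3.317e-06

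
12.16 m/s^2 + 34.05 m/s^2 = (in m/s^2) 46.21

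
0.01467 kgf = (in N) 0.1439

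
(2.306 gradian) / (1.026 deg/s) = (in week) 3.345e-06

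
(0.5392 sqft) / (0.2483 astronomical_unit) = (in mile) 8.38e-16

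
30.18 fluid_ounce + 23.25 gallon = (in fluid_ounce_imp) 3129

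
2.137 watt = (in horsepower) 0.002866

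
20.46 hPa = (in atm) 0.02019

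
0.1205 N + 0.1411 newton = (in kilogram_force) 0.02668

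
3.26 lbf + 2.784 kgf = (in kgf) 4.263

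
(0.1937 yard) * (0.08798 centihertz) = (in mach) 4.576e-07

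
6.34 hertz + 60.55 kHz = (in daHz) 6056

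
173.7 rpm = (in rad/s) 18.19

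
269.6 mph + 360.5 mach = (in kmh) 4.423e+05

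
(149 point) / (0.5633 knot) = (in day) 2.099e-06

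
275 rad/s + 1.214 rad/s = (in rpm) 2638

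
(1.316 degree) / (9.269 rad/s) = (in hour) 6.883e-07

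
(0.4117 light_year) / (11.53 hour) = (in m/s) 9.384e+10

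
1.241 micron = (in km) 1.241e-09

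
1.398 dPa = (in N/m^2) 0.1398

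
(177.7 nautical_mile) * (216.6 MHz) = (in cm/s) 7.128e+15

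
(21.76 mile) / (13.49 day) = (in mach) 8.824e-05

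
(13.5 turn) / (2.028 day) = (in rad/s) 0.0004841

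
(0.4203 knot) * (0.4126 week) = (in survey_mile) 33.53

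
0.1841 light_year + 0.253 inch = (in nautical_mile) 9.405e+11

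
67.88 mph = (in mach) 0.08912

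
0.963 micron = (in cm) 9.63e-05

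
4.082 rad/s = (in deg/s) 233.9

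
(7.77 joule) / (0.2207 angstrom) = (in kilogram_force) 3.59e+10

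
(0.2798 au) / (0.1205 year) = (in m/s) 1.101e+04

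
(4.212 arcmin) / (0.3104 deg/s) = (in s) 0.2262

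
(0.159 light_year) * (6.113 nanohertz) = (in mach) 2.701e+04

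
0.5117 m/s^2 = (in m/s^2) 0.5117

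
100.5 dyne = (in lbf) 0.0002259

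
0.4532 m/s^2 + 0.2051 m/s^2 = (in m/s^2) 0.6583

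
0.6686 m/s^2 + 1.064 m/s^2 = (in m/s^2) 1.733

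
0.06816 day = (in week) 0.009737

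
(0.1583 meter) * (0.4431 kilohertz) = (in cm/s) 7014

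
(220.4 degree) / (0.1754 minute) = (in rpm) 3.49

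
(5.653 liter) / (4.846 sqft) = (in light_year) 1.327e-18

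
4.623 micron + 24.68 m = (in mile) 0.01534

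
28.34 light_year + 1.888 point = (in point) 7.6e+20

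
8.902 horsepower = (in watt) 6638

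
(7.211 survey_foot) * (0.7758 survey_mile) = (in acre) 0.6781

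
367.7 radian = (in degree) 2.107e+04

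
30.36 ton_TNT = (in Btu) 1.204e+08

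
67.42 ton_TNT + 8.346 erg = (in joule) 2.821e+11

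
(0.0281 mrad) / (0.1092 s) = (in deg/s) 0.01474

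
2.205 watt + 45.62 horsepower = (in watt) 3.402e+04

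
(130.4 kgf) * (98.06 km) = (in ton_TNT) 0.02997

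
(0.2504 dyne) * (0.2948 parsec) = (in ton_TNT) 5.444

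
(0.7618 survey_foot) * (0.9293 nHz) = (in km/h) 7.768e-10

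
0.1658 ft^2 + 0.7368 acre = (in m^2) 2982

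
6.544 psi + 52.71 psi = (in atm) 4.032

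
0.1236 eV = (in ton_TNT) 4.733e-30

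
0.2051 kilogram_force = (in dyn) 2.011e+05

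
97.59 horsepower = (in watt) 7.277e+04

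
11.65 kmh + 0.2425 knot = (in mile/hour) 7.518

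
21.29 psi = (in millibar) 1468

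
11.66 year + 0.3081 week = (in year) 11.67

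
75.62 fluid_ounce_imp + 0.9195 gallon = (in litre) 5.629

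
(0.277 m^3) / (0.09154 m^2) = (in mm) 3026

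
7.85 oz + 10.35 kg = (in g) 1.057e+04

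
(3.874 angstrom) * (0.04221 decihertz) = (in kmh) 5.887e-12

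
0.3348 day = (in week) 0.04783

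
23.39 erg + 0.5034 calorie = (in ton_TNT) 5.034e-10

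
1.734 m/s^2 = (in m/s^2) 1.734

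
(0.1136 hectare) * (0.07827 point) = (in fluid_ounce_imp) 1104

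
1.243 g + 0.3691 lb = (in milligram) 1.687e+05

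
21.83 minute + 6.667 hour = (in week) 0.04185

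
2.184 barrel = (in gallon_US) 91.73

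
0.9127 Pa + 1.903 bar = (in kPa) 190.3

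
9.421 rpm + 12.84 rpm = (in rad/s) 2.331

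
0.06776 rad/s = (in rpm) 0.6471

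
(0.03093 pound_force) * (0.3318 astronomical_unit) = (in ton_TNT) 1.632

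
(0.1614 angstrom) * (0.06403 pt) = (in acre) 9.009e-20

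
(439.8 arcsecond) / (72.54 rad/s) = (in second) 2.939e-05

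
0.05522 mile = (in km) 0.08887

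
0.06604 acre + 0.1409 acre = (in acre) 0.2069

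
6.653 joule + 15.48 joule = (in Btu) 0.02098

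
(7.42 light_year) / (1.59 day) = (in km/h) 1.84e+12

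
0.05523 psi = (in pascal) 380.8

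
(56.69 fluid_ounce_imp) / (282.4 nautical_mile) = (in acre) 7.61e-13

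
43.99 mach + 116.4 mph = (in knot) 2.922e+04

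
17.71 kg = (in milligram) 1.771e+07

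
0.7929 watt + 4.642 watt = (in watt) 5.435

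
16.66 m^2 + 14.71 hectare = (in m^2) 1.471e+05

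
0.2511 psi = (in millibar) 17.31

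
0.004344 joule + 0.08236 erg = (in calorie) 0.001038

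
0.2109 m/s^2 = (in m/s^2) 0.2109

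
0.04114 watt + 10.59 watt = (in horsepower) 0.01426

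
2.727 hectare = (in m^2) 2.727e+04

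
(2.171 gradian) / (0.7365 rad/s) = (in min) 0.0007717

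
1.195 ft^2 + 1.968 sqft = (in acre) 7.261e-05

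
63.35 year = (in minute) 3.33e+07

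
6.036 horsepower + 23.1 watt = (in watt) 4524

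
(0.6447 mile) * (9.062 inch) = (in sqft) 2571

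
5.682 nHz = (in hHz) 5.682e-11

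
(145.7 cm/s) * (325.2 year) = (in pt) 4.236e+13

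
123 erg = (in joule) 1.23e-05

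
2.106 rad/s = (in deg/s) 120.7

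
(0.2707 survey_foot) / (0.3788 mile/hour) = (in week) 8.056e-07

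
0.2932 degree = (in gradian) 0.3258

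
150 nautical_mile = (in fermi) 2.778e+20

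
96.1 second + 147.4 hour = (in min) 8846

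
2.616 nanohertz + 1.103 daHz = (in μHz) 1.103e+07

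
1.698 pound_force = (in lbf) 1.698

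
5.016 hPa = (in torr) 3.762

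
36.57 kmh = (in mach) 0.02983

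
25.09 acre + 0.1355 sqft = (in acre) 25.09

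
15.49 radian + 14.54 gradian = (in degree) 900.6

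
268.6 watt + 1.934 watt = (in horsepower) 0.3628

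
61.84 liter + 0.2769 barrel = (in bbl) 0.6659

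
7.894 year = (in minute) 4.149e+06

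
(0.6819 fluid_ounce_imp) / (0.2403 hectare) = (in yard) 8.818e-09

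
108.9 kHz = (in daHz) 1.089e+04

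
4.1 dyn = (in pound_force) 9.217e-06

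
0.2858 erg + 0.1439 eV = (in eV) 1.784e+11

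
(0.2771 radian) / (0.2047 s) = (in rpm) 12.93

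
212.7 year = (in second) 6.708e+09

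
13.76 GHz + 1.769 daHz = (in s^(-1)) 1.376e+10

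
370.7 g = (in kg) 0.3707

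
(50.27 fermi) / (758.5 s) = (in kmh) 2.386e-16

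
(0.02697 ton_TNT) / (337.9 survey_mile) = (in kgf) 21.16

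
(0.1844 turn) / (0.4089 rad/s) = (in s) 2.834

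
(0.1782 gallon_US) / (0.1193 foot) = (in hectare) 1.855e-06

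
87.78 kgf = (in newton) 860.8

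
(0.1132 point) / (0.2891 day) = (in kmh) 5.756e-09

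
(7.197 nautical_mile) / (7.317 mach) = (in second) 5.35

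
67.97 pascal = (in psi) 0.009858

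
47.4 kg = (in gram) 4.74e+04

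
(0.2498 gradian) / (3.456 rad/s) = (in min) 1.892e-05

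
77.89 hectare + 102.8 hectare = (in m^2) 1.807e+06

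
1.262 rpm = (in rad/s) 0.1322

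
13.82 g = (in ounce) 0.4875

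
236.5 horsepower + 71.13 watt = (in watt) 1.764e+05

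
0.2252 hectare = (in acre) 0.5565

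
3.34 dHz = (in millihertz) 334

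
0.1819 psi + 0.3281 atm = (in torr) 258.8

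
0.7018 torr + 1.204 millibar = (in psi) 0.03103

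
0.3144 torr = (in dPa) 419.2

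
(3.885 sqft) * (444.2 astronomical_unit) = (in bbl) 1.509e+14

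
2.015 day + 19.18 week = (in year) 0.3734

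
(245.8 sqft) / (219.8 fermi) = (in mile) 6.456e+10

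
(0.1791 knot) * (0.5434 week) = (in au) 2.024e-07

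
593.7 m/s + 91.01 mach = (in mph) 7.065e+04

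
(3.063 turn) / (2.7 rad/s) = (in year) 2.26e-07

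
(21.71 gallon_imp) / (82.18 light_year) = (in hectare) 1.269e-23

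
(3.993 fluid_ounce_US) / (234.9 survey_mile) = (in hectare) 3.124e-14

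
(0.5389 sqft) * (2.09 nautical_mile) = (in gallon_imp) 4.263e+04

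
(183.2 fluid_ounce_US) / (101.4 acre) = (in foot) 4.332e-08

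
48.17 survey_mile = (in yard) 8.478e+04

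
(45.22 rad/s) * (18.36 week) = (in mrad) 5.021e+11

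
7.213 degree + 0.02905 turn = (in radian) 0.3084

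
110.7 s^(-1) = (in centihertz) 1.107e+04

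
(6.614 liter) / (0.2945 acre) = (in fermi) 5.55e+09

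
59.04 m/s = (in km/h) 212.5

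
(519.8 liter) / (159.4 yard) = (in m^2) 0.003566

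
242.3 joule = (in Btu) 0.2297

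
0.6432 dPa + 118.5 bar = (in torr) 8.888e+04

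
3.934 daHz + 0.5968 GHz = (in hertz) 5.968e+08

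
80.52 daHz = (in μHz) 8.052e+08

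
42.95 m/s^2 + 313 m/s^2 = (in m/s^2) 355.9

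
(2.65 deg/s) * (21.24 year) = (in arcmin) 1.065e+11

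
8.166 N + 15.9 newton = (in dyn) 2.407e+06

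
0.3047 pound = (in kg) 0.1382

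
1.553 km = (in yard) 1698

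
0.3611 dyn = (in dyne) 0.3611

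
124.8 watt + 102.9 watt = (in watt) 227.7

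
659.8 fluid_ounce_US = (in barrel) 0.1227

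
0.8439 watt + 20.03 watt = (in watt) 20.87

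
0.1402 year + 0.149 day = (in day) 51.32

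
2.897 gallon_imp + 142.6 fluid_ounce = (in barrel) 0.1094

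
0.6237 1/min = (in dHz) 0.1039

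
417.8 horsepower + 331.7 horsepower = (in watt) 5.589e+05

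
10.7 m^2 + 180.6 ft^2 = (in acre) 0.00679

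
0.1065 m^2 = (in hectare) 1.065e-05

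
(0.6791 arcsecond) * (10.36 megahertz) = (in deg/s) 1954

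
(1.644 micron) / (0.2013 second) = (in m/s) 8.167e-06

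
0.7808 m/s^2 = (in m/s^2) 0.7808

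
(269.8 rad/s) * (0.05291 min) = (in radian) 856.5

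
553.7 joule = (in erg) 5.537e+09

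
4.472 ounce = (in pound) 0.2795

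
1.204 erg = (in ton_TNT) 2.878e-17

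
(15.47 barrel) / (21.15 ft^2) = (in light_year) 1.323e-16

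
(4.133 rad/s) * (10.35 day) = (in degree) 2.118e+08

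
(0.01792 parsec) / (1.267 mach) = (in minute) 2.136e+10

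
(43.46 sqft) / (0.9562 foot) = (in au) 9.26e-11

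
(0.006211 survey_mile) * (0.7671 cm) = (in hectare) 7.668e-06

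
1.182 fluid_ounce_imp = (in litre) 0.03358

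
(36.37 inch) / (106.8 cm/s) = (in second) 0.865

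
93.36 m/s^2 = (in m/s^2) 93.36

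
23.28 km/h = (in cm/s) 646.7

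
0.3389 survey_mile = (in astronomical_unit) 3.646e-09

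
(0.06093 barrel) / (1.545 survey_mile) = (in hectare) 3.896e-10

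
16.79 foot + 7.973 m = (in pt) 3.711e+04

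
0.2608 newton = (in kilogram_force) 0.02659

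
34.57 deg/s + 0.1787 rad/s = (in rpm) 7.468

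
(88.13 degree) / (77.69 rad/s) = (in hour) 5.5e-06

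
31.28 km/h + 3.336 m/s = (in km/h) 43.29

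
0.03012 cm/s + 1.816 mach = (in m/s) 618.3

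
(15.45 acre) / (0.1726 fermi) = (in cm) 3.622e+22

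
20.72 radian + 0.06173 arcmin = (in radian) 20.72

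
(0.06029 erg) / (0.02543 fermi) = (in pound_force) 5.33e+07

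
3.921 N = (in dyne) 3.921e+05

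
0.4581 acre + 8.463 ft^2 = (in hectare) 0.1855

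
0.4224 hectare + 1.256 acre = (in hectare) 0.9307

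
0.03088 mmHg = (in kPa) 0.004117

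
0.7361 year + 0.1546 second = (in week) 38.38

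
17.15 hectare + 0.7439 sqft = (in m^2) 1.715e+05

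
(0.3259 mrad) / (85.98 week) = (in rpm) 5.985e-11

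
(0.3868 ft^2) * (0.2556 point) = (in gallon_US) 0.000856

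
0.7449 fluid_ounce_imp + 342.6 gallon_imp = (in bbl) 9.796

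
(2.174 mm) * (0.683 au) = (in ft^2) 2.391e+09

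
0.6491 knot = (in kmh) 1.202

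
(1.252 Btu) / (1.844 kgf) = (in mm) 7.305e+04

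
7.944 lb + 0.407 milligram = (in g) 3603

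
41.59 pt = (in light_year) 1.551e-18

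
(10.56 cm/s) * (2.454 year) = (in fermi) 8.172e+21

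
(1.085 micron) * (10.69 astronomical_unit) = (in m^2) 1.735e+06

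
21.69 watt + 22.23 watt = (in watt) 43.92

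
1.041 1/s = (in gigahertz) 1.041e-09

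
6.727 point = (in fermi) 2.373e+12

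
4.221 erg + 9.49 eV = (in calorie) 1.009e-07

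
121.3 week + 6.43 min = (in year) 2.326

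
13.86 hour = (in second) 4.99e+04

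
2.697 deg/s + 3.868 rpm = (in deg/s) 25.9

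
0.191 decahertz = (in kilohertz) 0.00191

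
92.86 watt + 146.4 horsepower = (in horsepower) 146.5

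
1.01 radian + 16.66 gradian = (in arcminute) 4372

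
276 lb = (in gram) 1.252e+05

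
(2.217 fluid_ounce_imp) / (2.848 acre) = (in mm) 5.465e-06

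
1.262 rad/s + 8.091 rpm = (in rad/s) 2.109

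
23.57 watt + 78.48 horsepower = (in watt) 5.855e+04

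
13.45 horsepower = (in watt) 1.003e+04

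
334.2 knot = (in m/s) 171.9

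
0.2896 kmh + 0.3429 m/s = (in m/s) 0.4233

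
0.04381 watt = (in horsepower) 5.875e-05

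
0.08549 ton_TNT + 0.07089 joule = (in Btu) 3.39e+05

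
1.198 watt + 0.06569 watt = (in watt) 1.264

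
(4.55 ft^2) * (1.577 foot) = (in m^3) 0.2032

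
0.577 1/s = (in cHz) 57.7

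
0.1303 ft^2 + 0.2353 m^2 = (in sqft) 2.663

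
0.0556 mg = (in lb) 1.226e-07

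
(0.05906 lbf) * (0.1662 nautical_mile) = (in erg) 8.086e+08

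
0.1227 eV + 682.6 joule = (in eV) 4.26e+21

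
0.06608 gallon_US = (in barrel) 0.001573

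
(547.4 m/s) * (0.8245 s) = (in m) 451.3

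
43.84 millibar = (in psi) 0.6358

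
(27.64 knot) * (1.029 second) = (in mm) 1.463e+04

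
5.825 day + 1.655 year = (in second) 5.27e+07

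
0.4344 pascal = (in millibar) 0.004344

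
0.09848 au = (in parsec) 4.774e-07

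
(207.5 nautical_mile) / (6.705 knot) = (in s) 1.114e+05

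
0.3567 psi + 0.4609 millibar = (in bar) 0.02505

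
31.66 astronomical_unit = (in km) 4.736e+09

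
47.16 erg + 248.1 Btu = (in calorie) 6.256e+04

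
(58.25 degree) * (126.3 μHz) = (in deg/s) 0.007357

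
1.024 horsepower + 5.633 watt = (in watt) 769.2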